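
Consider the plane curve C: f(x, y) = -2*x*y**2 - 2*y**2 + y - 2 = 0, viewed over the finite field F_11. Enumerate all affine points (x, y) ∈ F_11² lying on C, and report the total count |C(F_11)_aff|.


Affine F_11-points: {(3, 8), (3, 10), (4, 1), (4, 9), (5, 5), (5, 7), (7, 3), (7, 6), (8, 4), (10, 2)}; count = 10.

For each of the 121 pairs (x, y) ∈ F_11², evaluate f(x, y) mod 11. Record the zeros.
  x = 0: [0↦9, 1↦8, 2↦3, 3↦5, 4↦3, 5↦8, 6↦9, 7↦6, 8↦10, 9↦10, 10↦6]  zeros at y ∈ ∅
  x = 1: [0↦9, 1↦6, 2↦6, 3↦9, 4↦4, 5↦2, 6↦3, 7↦7, 8↦3, 9↦2, 10↦4]  zeros at y ∈ ∅
  x = 2: [0↦9, 1↦4, 2↦9, 3↦2, 4↦5, 5↦7, 6↦8, 7↦8, 8↦7, 9↦5, 10↦2]  zeros at y ∈ ∅
  x = 3: [0↦9, 1↦2, 2↦1, 3↦6, 4↦6, 5↦1, 6↦2, 7↦9, 8↦0, 9↦8, 10↦0]  zeros at y ∈ {8, 10}
  x = 4: [0↦9, 1↦0, 2↦4, 3↦10, 4↦7, 5↦6, 6↦7, 7↦10, 8↦4, 9↦0, 10↦9]  zeros at y ∈ {1, 9}
  x = 5: [0↦9, 1↦9, 2↦7, 3↦3, 4↦8, 5↦0, 6↦1, 7↦0, 8↦8, 9↦3, 10↦7]  zeros at y ∈ {5, 7}
  x = 6: [0↦9, 1↦7, 2↦10, 3↦7, 4↦9, 5↦5, 6↦6, 7↦1, 8↦1, 9↦6, 10↦5]  zeros at y ∈ ∅
  x = 7: [0↦9, 1↦5, 2↦2, 3↦0, 4↦10, 5↦10, 6↦0, 7↦2, 8↦5, 9↦9, 10↦3]  zeros at y ∈ {3, 6}
  x = 8: [0↦9, 1↦3, 2↦5, 3↦4, 4↦0, 5↦4, 6↦5, 7↦3, 8↦9, 9↦1, 10↦1]  zeros at y ∈ {4}
  x = 9: [0↦9, 1↦1, 2↦8, 3↦8, 4↦1, 5↦9, 6↦10, 7↦4, 8↦2, 9↦4, 10↦10]  zeros at y ∈ ∅
  x = 10: [0↦9, 1↦10, 2↦0, 3↦1, 4↦2, 5↦3, 6↦4, 7↦5, 8↦6, 9↦7, 10↦8]  zeros at y ∈ {2}
Collecting zeros: affine points = {(3, 8), (3, 10), (4, 1), (4, 9), (5, 5), (5, 7), (7, 3), (7, 6), (8, 4), (10, 2)}.
Total count |C(F_11)_aff| = 10.


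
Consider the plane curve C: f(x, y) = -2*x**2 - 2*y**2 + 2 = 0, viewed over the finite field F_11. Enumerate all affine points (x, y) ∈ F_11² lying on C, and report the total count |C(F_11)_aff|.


Affine F_11-points: {(0, 1), (0, 10), (1, 0), (3, 5), (3, 6), (5, 3), (5, 8), (6, 3), (6, 8), (8, 5), (8, 6), (10, 0)}; count = 12.

For each of the 121 pairs (x, y) ∈ F_11², evaluate f(x, y) mod 11. Record the zeros.
  x = 0: [0↦2, 1↦0, 2↦5, 3↦6, 4↦3, 5↦7, 6↦7, 7↦3, 8↦6, 9↦5, 10↦0]  zeros at y ∈ {1, 10}
  x = 1: [0↦0, 1↦9, 2↦3, 3↦4, 4↦1, 5↦5, 6↦5, 7↦1, 8↦4, 9↦3, 10↦9]  zeros at y ∈ {0}
  x = 2: [0↦5, 1↦3, 2↦8, 3↦9, 4↦6, 5↦10, 6↦10, 7↦6, 8↦9, 9↦8, 10↦3]  zeros at y ∈ ∅
  x = 3: [0↦6, 1↦4, 2↦9, 3↦10, 4↦7, 5↦0, 6↦0, 7↦7, 8↦10, 9↦9, 10↦4]  zeros at y ∈ {5, 6}
  x = 4: [0↦3, 1↦1, 2↦6, 3↦7, 4↦4, 5↦8, 6↦8, 7↦4, 8↦7, 9↦6, 10↦1]  zeros at y ∈ ∅
  x = 5: [0↦7, 1↦5, 2↦10, 3↦0, 4↦8, 5↦1, 6↦1, 7↦8, 8↦0, 9↦10, 10↦5]  zeros at y ∈ {3, 8}
  x = 6: [0↦7, 1↦5, 2↦10, 3↦0, 4↦8, 5↦1, 6↦1, 7↦8, 8↦0, 9↦10, 10↦5]  zeros at y ∈ {3, 8}
  x = 7: [0↦3, 1↦1, 2↦6, 3↦7, 4↦4, 5↦8, 6↦8, 7↦4, 8↦7, 9↦6, 10↦1]  zeros at y ∈ ∅
  x = 8: [0↦6, 1↦4, 2↦9, 3↦10, 4↦7, 5↦0, 6↦0, 7↦7, 8↦10, 9↦9, 10↦4]  zeros at y ∈ {5, 6}
  x = 9: [0↦5, 1↦3, 2↦8, 3↦9, 4↦6, 5↦10, 6↦10, 7↦6, 8↦9, 9↦8, 10↦3]  zeros at y ∈ ∅
  x = 10: [0↦0, 1↦9, 2↦3, 3↦4, 4↦1, 5↦5, 6↦5, 7↦1, 8↦4, 9↦3, 10↦9]  zeros at y ∈ {0}
Collecting zeros: affine points = {(0, 1), (0, 10), (1, 0), (3, 5), (3, 6), (5, 3), (5, 8), (6, 3), (6, 8), (8, 5), (8, 6), (10, 0)}.
Total count |C(F_11)_aff| = 12.


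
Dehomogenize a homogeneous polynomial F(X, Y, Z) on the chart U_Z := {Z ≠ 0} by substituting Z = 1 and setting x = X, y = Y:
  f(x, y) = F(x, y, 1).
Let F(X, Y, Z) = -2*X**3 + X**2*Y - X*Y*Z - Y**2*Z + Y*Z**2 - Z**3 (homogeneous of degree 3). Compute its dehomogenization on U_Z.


f(x, y) = -2*x**3 + x**2*y - x*y - y**2 + y - 1

On U_Z we set Z = 1. Each monomial c·X^i·Y^j·Z^k in F becomes c·x^i·y^j·1^k = c·x^i·y^j.
Substituting Z = 1: F(X, Y, 1) = -2*x**3 + x**2*y - x*y - y**2 + y - 1.
Note: deg(f) ≤ deg(F) = 3; strict inequality happens when F is divisible by Z (lost terms).


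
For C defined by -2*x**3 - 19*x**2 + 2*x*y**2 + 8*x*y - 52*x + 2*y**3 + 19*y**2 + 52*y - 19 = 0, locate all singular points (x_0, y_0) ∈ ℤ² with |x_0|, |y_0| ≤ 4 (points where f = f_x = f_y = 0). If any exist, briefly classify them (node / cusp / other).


Singular points: {(-3, -2)}; classification: node.

Compute partial derivatives:
  f_x = -6*x**2 - 38*x + 2*y**2 + 8*y - 52.
  f_y = 4*x*y + 8*x + 6*y**2 + 38*y + 52.
Scan x_0 ∈ {−4, ..., 4}. For each x_0, f_y(x_0, y) is a polynomial in y; find its integer roots y ∈ {−4, ..., 4}, then test f_x and f at those candidates.
  x = -4: f_y(-4, y) = 6*y**2 + 22*y + 20; vanishes at y ∈ {-2}. (-4, -2): f_x = -4 ≠ 0.
  x = -3: f_y(-3, y) = 6*y**2 + 26*y + 28; vanishes at y ∈ {-2}. (-3, -2): f_x = 0, f = 0 — SINGULAR.
  x = -2: f_y(-2, y) = 6*y**2 + 30*y + 36; vanishes at y ∈ {-3, -2}. (-2, -3): f_x = -6 ≠ 0; (-2, -2): f_x = -8 ≠ 0.
  x = -1: f_y(-1, y) = 6*y**2 + 34*y + 44; vanishes at y ∈ {-2}. (-1, -2): f_x = -28 ≠ 0.
  x = 0: f_y(0, y) = 6*y**2 + 38*y + 52; vanishes at y ∈ {-2}. (0, -2): f_x = -60 ≠ 0.
  x = 1: f_y(1, y) = 6*y**2 + 42*y + 60; vanishes at y ∈ {-2}. (1, -2): f_x = -104 ≠ 0.
  x = 2: f_y(2, y) = 6*y**2 + 46*y + 68; vanishes at y ∈ {-2}. (2, -2): f_x = -160 ≠ 0.
  x = 3: f_y(3, y) = 6*y**2 + 50*y + 76; vanishes at y ∈ {-2}. (3, -2): f_x = -228 ≠ 0.
  x = 4: f_y(4, y) = 6*y**2 + 54*y + 84; vanishes at y ∈ {-2}. (4, -2): f_x = -308 ≠ 0.
Only singular point on the grid: (-3, -2).
Classify: substitute x = -3 + u, y = -2 + v and expand: f = -2*u**3 - u**2 + 2*u*v**2 + 2*v**3 + v**2.
No constant or linear terms (consistent with a singular point). Quadratic part: -u**2 + v**2. Cubic part: -2*u**3 + 2*u*v**2 + 2*v**3.
The quadratic part v**2 - u**2 = (v − u)(v + u) splits into two distinct linear factors, so there are two distinct tangent lines y − -2 = ±(x − -3) — this is a node (ordinary double point).
Classification: node.


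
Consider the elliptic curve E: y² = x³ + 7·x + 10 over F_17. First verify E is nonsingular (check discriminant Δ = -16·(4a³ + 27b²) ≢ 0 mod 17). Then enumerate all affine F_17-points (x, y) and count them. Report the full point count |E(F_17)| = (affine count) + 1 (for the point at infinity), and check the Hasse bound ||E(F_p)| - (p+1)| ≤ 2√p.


Affine points = {(1, 1), (1, 16), (2, 7), (2, 10), (4, 0), (5, 0), (6, 8), (6, 9), (8, 0), (10, 3), (10, 14), (14, 8), (14, 9), (16, 6), (16, 11)}; affine count = 15; |E(F_17)| = 16.

Discriminant check: Δ ∝ 4a³ + 27b² = 4·7³ + 27·10² = 4·343 + 27·100 ≡ 9 (mod 17). Nonzero ⇒ E is nonsingular.
For each x ∈ F_17, compute rhs = x³ + 7·x + 10 mod 17, then count y ∈ F_17 with y² ≡ rhs.
  x = 0: rhs = 10, matching y values: none (0 points).
  x = 1: rhs = 1, matching y values: 1, 16 (2 points).
  x = 2: rhs = 15, matching y values: 7, 10 (2 points).
  x = 3: rhs = 7, matching y values: none (0 points).
  x = 4: rhs = 0, matching y values: 0 (1 points).
  x = 5: rhs = 0, matching y values: 0 (1 points).
  x = 6: rhs = 13, matching y values: 8, 9 (2 points).
  x = 7: rhs = 11, matching y values: none (0 points).
  x = 8: rhs = 0, matching y values: 0 (1 points).
  x = 9: rhs = 3, matching y values: none (0 points).
  x = 10: rhs = 9, matching y values: 3, 14 (2 points).
  x = 11: rhs = 7, matching y values: none (0 points).
  x = 12: rhs = 3, matching y values: none (0 points).
  x = 13: rhs = 3, matching y values: none (0 points).
  x = 14: rhs = 13, matching y values: 8, 9 (2 points).
  x = 15: rhs = 5, matching y values: none (0 points).
  x = 16: rhs = 2, matching y values: 6, 11 (2 points).
Total affine count: 15.
Full point count |E(F_17)| = 15 + 1 = 16.
Hasse bound: |16 − (17+1)| = |-2| = 2 ≤ 2√17 ≈ 8.2462 ✓.


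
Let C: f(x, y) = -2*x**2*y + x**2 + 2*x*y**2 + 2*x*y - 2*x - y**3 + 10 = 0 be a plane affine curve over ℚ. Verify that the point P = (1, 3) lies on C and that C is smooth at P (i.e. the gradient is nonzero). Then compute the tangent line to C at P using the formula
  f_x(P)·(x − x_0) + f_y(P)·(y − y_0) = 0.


Tangent line at P: 12*x - 15*y + 33 = 0.

Step 1: f(1, 3) = 0, so P lies on C.
Step 2: partial derivatives
  f_x(x, y) = -4*x*y + 2*x + 2*y**2 + 2*y - 2, f_y(x, y) = -2*x**2 + 4*x*y + 2*x - 3*y**2.
  f_x(P) = 12, f_y(P) = -15 (gradient nonzero, so P is smooth).
Step 3: tangent line at P: 12·(x − 1) + -15·(y − 3) = 0.
Expanding: 12*x - 15*y + 33 = 0.


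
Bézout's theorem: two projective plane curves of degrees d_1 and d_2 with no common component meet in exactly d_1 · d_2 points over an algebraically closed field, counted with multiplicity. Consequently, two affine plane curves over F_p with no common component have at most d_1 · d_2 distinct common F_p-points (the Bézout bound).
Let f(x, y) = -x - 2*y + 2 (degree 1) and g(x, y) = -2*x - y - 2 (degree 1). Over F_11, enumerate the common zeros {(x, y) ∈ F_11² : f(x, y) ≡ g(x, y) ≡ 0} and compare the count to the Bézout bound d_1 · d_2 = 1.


Common zeros: {(9, 2)}; count = 1; Bézout bound = 1.

deg(f) = 1, deg(g) = 1, so Bézout bound = 1.
Scan x ∈ F_11. For each x, list the y ∈ F_11 with f(x, y) ≡ 0 and those with g(x, y) ≡ 0 (mod 11); the common zeros in that column are the intersection.
  x = 0: f ≡ 0 at y ∈ {1}; g ≡ 0 at y ∈ {9}; common: ∅.
  x = 1: f ≡ 0 at y ∈ {6}; g ≡ 0 at y ∈ {7}; common: ∅.
  x = 2: f ≡ 0 at y ∈ {0}; g ≡ 0 at y ∈ {5}; common: ∅.
  x = 3: f ≡ 0 at y ∈ {5}; g ≡ 0 at y ∈ {3}; common: ∅.
  x = 4: f ≡ 0 at y ∈ {10}; g ≡ 0 at y ∈ {1}; common: ∅.
  x = 5: f ≡ 0 at y ∈ {4}; g ≡ 0 at y ∈ {10}; common: ∅.
  x = 6: f ≡ 0 at y ∈ {9}; g ≡ 0 at y ∈ {8}; common: ∅.
  x = 7: f ≡ 0 at y ∈ {3}; g ≡ 0 at y ∈ {6}; common: ∅.
  x = 8: f ≡ 0 at y ∈ {8}; g ≡ 0 at y ∈ {4}; common: ∅.
  x = 9: f ≡ 0 at y ∈ {2}; g ≡ 0 at y ∈ {2}; common: {2}.
  x = 10: f ≡ 0 at y ∈ {7}; g ≡ 0 at y ∈ {0}; common: ∅.
Collecting: common zeros = {(9, 2)}, so the count is 1.
Comparison with the Bézout bound: 1 ≤ 1 = deg(f)·deg(g), as expected for curves with no common component (the bound is attained).


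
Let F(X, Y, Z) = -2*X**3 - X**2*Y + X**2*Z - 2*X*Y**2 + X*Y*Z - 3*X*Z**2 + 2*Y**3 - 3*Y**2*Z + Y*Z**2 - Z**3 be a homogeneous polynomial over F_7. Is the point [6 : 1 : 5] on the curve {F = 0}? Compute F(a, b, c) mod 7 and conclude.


F(6,1,5) ≡ 0 (mod 7); P is on the curve.

Evaluate F(6, 1, 5) term-by-term (mod 7).
  -2*X**3 ↦ -2·216·1·1 = -432
  -X**2*Y ↦ -1·36·1·1 = -36
  X**2*Z ↦ 1·36·1·5 = 180
  -2*X*Y**2 ↦ -2·6·1·1 = -12
  X*Y*Z ↦ 1·6·1·5 = 30
  -3*X*Z**2 ↦ -3·6·1·25 = -450
  2*Y**3 ↦ 2·1·1·1 = 2
  -3*Y**2*Z ↦ -3·1·1·5 = -15
  Y*Z**2 ↦ 1·1·1·25 = 25
  -Z**3 ↦ -1·1·1·125 = -125
Sum: F(6, 1, 5) = (-432) + (-36) + (180) + (-12) + (30) + (-450) + (2) + (-15) + (25) + (-125) = -833.
Reducing mod 7: -833 ≡ 0 (mod 7).
Since F(a, b, c) ≡ 0 (mod 7), P lies on the curve.


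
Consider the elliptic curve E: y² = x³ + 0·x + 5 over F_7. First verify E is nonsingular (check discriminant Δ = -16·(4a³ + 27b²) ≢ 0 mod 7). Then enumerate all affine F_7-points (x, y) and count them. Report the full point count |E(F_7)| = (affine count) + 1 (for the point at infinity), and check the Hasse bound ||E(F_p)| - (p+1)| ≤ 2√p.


Affine points = {(3, 2), (3, 5), (5, 2), (5, 5), (6, 2), (6, 5)}; affine count = 6; |E(F_7)| = 7.

Discriminant check: Δ ∝ 4a³ + 27b² = 4·0³ + 27·5² = 4·0 + 27·25 ≡ 3 (mod 7). Nonzero ⇒ E is nonsingular.
For each x ∈ F_7, compute rhs = x³ + 0·x + 5 mod 7, then count y ∈ F_7 with y² ≡ rhs.
  x = 0: rhs = 5, matching y values: none (0 points).
  x = 1: rhs = 6, matching y values: none (0 points).
  x = 2: rhs = 6, matching y values: none (0 points).
  x = 3: rhs = 4, matching y values: 2, 5 (2 points).
  x = 4: rhs = 6, matching y values: none (0 points).
  x = 5: rhs = 4, matching y values: 2, 5 (2 points).
  x = 6: rhs = 4, matching y values: 2, 5 (2 points).
Total affine count: 6.
Full point count |E(F_7)| = 6 + 1 = 7.
Hasse bound: |7 − (7+1)| = |-1| = 1 ≤ 2√7 ≈ 5.2915 ✓.


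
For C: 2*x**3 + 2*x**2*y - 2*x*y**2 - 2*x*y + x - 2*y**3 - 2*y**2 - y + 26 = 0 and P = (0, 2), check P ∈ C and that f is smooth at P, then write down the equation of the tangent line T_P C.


Tangent line at P: -11*x - 33*y + 66 = 0.

Step 1: f(0, 2) = 0, so P lies on C.
Step 2: partial derivatives
  f_x(x, y) = 6*x**2 + 4*x*y - 2*y**2 - 2*y + 1, f_y(x, y) = 2*x**2 - 4*x*y - 2*x - 6*y**2 - 4*y - 1.
  f_x(P) = -11, f_y(P) = -33 (gradient nonzero, so P is smooth).
Step 3: tangent line at P: -11·(x − 0) + -33·(y − 2) = 0.
Expanding: -11*x - 33*y + 66 = 0.


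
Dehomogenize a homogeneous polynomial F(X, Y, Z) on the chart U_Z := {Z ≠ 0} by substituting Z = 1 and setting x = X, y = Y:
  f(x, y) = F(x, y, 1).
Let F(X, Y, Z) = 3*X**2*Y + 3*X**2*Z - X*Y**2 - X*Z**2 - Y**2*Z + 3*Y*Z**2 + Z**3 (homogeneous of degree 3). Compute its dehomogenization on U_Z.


f(x, y) = 3*x**2*y + 3*x**2 - x*y**2 - x - y**2 + 3*y + 1

On U_Z we set Z = 1. Each monomial c·X^i·Y^j·Z^k in F becomes c·x^i·y^j·1^k = c·x^i·y^j.
Substituting Z = 1: F(X, Y, 1) = 3*x**2*y + 3*x**2 - x*y**2 - x - y**2 + 3*y + 1.
Note: deg(f) ≤ deg(F) = 3; strict inequality happens when F is divisible by Z (lost terms).


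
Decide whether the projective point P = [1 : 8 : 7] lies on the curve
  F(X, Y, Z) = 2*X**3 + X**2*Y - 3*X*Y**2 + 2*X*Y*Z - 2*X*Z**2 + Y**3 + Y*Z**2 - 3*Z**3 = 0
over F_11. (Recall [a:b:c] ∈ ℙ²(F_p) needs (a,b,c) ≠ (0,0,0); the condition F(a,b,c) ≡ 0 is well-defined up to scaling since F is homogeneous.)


F(1,8,7) ≡ 4 (mod 11); P is NOT on the curve.

Evaluate F(1, 8, 7) term-by-term (mod 11).
  2*X**3 ↦ 2·1·1·1 = 2
  X**2*Y ↦ 1·1·8·1 = 8
  -3*X*Y**2 ↦ -3·1·64·1 = -192
  2*X*Y*Z ↦ 2·1·8·7 = 112
  -2*X*Z**2 ↦ -2·1·1·49 = -98
  Y**3 ↦ 1·1·512·1 = 512
  Y*Z**2 ↦ 1·1·8·49 = 392
  -3*Z**3 ↦ -3·1·1·343 = -1029
Sum: F(1, 8, 7) = (2) + (8) + (-192) + (112) + (-98) + (512) + (392) + (-1029) = -293.
Reducing mod 11: -293 ≡ 4 (mod 11).
Since F(a, b, c) ≡ 4 ≠ 0 (mod 11), P does NOT lie on the curve.


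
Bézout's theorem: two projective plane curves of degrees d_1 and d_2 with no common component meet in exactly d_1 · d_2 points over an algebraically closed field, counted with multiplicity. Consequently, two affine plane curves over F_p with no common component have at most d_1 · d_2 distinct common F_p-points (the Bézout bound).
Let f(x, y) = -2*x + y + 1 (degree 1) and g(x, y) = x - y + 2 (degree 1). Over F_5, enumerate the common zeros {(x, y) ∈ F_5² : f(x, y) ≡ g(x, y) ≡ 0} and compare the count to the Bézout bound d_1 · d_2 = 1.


Common zeros: {(3, 0)}; count = 1; Bézout bound = 1.

deg(f) = 1, deg(g) = 1, so Bézout bound = 1.
Scan x ∈ F_5. For each x, list the y ∈ F_5 with f(x, y) ≡ 0 and those with g(x, y) ≡ 0 (mod 5); the common zeros in that column are the intersection.
  x = 0: f ≡ 0 at y ∈ {4}; g ≡ 0 at y ∈ {2}; common: ∅.
  x = 1: f ≡ 0 at y ∈ {1}; g ≡ 0 at y ∈ {3}; common: ∅.
  x = 2: f ≡ 0 at y ∈ {3}; g ≡ 0 at y ∈ {4}; common: ∅.
  x = 3: f ≡ 0 at y ∈ {0}; g ≡ 0 at y ∈ {0}; common: {0}.
  x = 4: f ≡ 0 at y ∈ {2}; g ≡ 0 at y ∈ {1}; common: ∅.
Collecting: common zeros = {(3, 0)}, so the count is 1.
Comparison with the Bézout bound: 1 ≤ 1 = deg(f)·deg(g), as expected for curves with no common component (the bound is attained).


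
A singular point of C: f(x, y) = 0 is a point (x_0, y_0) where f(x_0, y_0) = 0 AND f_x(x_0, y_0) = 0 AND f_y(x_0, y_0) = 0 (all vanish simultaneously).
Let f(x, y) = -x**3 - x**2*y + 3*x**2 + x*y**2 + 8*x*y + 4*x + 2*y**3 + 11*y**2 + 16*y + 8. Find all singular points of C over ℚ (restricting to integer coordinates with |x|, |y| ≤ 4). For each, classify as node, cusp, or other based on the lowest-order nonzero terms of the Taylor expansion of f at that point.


Singular points: {(2, -2)}; classification: node.

Compute partial derivatives:
  f_x = -3*x**2 - 2*x*y + 6*x + y**2 + 8*y + 4.
  f_y = -x**2 + 2*x*y + 8*x + 6*y**2 + 22*y + 16.
Scan x_0 ∈ {−4, ..., 4}. For each x_0, f_y(x_0, y) is a polynomial in y; find its integer roots y ∈ {−4, ..., 4}, then test f_x and f at those candidates.
  x = -4: f_y(-4, y) = 6*y**2 + 14*y - 32; no integer root y with |y| ≤ 4.
  x = -3: f_y(-3, y) = 6*y**2 + 16*y - 17; no integer root y with |y| ≤ 4.
  x = -2: f_y(-2, y) = 6*y**2 + 18*y - 4; no integer root y with |y| ≤ 4.
  x = -1: f_y(-1, y) = 6*y**2 + 20*y + 7; no integer root y with |y| ≤ 4.
  x = 0: f_y(0, y) = 6*y**2 + 22*y + 16; vanishes at y ∈ {-1}. (0, -1): f_x = -3 ≠ 0.
  x = 1: f_y(1, y) = 6*y**2 + 24*y + 23; no integer root y with |y| ≤ 4.
  x = 2: f_y(2, y) = 6*y**2 + 26*y + 28; vanishes at y ∈ {-2}. (2, -2): f_x = 0, f = 0 — SINGULAR.
  x = 3: f_y(3, y) = 6*y**2 + 28*y + 31; no integer root y with |y| ≤ 4.
  x = 4: f_y(4, y) = 6*y**2 + 30*y + 32; no integer root y with |y| ≤ 4.
Only singular point on the grid: (2, -2).
Classify: substitute x = 2 + u, y = -2 + v and expand: f = -u**3 - u**2*v - u**2 + u*v**2 + 2*v**3 + v**2.
No constant or linear terms (consistent with a singular point). Quadratic part: -u**2 + v**2. Cubic part: -u**3 - u**2*v + u*v**2 + 2*v**3.
The quadratic part v**2 - u**2 = (v − u)(v + u) splits into two distinct linear factors, so there are two distinct tangent lines y − -2 = ±(x − 2) — this is a node (ordinary double point).
Classification: node.


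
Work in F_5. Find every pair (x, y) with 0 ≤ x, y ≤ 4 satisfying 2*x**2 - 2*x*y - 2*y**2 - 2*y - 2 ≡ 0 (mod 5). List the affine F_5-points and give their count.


Affine F_5-points: {(1, 0), (1, 3), (2, 3), (2, 4), (4, 0)}; count = 5.

For each of the 25 pairs (x, y) ∈ F_5², evaluate f(x, y) mod 5. Record the zeros.
  x = 0: [0↦3, 1↦4, 2↦1, 3↦4, 4↦3]  zeros at y ∈ ∅
  x = 1: [0↦0, 1↦4, 2↦4, 3↦0, 4↦2]  zeros at y ∈ {0, 3}
  x = 2: [0↦1, 1↦3, 2↦1, 3↦0, 4↦0]  zeros at y ∈ {3, 4}
  x = 3: [0↦1, 1↦1, 2↦2, 3↦4, 4↦2]  zeros at y ∈ ∅
  x = 4: [0↦0, 1↦3, 2↦2, 3↦2, 4↦3]  zeros at y ∈ {0}
Collecting zeros: affine points = {(1, 0), (1, 3), (2, 3), (2, 4), (4, 0)}.
Total count |C(F_5)_aff| = 5.


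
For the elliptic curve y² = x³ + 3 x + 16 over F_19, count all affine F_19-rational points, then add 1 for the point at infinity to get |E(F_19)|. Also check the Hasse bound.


Affine points = {(0, 4), (0, 15), (1, 1), (1, 18), (2, 7), (2, 12), (4, 4), (4, 15), (5, 2), (5, 17), (7, 0), (8, 1), (8, 18), (10, 1), (10, 18), (14, 3), (14, 16), (15, 4), (15, 15)}; affine count = 19; |E(F_19)| = 20.

Discriminant check: Δ ∝ 4a³ + 27b² = 4·3³ + 27·16² = 4·27 + 27·256 ≡ 9 (mod 19). Nonzero ⇒ E is nonsingular.
For each x ∈ F_19, compute rhs = x³ + 3·x + 16 mod 19, then count y ∈ F_19 with y² ≡ rhs.
  x = 0: rhs = 16, matching y values: 4, 15 (2 points).
  x = 1: rhs = 1, matching y values: 1, 18 (2 points).
  x = 2: rhs = 11, matching y values: 7, 12 (2 points).
  x = 3: rhs = 14, matching y values: none (0 points).
  x = 4: rhs = 16, matching y values: 4, 15 (2 points).
  x = 5: rhs = 4, matching y values: 2, 17 (2 points).
  x = 6: rhs = 3, matching y values: none (0 points).
  x = 7: rhs = 0, matching y values: 0 (1 points).
  x = 8: rhs = 1, matching y values: 1, 18 (2 points).
  x = 9: rhs = 12, matching y values: none (0 points).
  x = 10: rhs = 1, matching y values: 1, 18 (2 points).
  x = 11: rhs = 12, matching y values: none (0 points).
  x = 12: rhs = 13, matching y values: none (0 points).
  x = 13: rhs = 10, matching y values: none (0 points).
  x = 14: rhs = 9, matching y values: 3, 16 (2 points).
  x = 15: rhs = 16, matching y values: 4, 15 (2 points).
  x = 16: rhs = 18, matching y values: none (0 points).
  x = 17: rhs = 2, matching y values: none (0 points).
  x = 18: rhs = 12, matching y values: none (0 points).
Total affine count: 19.
Full point count |E(F_19)| = 19 + 1 = 20.
Hasse bound: |20 − (19+1)| = |0| = 0 ≤ 2√19 ≈ 8.7178 ✓.


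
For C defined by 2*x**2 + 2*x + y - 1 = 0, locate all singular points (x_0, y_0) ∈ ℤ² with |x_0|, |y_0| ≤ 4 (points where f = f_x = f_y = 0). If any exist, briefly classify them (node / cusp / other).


No singular points in the scanned grid; C is smooth there.

Compute partial derivatives:
  f_x = 4*x + 2.
  f_y = 1.
f_y = 1 is a nonzero constant, so f_y never vanishes: no point (x, y) can satisfy f = f_x = f_y = 0. In particular no (x, y) ∈ {−4, ..., 4}² is singular; the curve is smooth.


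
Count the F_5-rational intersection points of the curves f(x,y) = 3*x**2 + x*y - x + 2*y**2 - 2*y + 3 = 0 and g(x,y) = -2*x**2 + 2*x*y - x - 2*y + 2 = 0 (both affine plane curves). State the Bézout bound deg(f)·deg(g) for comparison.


Common zeros: {(2, 4), (3, 1)}; count = 2; Bézout bound = 4.

deg(f) = 2, deg(g) = 2, so Bézout bound = 4.
Scan x ∈ F_5. For each x, list the y ∈ F_5 with f(x, y) ≡ 0 and those with g(x, y) ≡ 0 (mod 5); the common zeros in that column are the intersection.
  x = 0: f ≡ 0 at y ∈ {3}; g ≡ 0 at y ∈ {1}; common: ∅.
  x = 1: f ≡ 0 at y ∈ {0, 3}; g ≡ 0 at y ∈ ∅; common: ∅.
  x = 2: f ≡ 0 at y ∈ {1, 4}; g ≡ 0 at y ∈ {4}; common: {4}.
  x = 3: f ≡ 0 at y ∈ {1}; g ≡ 0 at y ∈ {1}; common: {1}.
  x = 4: f ≡ 0 at y ∈ ∅; g ≡ 0 at y ∈ {4}; common: ∅.
Collecting: common zeros = {(2, 4), (3, 1)}, so the count is 2.
Comparison with the Bézout bound: 2 ≤ 4 = deg(f)·deg(g), as expected for curves with no common component (the affine F_5-count falls short of the bound because intersections may lie at infinity, over extension fields, or carry multiplicity).


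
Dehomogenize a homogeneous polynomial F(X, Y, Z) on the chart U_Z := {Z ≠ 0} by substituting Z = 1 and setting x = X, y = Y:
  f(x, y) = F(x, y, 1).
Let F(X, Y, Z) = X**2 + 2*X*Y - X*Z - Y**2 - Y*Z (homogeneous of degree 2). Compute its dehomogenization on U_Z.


f(x, y) = x**2 + 2*x*y - x - y**2 - y

On U_Z we set Z = 1. Each monomial c·X^i·Y^j·Z^k in F becomes c·x^i·y^j·1^k = c·x^i·y^j.
Substituting Z = 1: F(X, Y, 1) = x**2 + 2*x*y - x - y**2 - y.
Note: deg(f) ≤ deg(F) = 2; strict inequality happens when F is divisible by Z (lost terms).


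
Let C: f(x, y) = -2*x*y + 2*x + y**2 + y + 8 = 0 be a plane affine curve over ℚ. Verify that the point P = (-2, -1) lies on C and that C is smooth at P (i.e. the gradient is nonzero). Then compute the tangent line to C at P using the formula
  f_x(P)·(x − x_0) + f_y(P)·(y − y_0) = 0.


Tangent line at P: 4*x + 3*y + 11 = 0.

Step 1: f(-2, -1) = 0, so P lies on C.
Step 2: partial derivatives
  f_x(x, y) = 2 - 2*y, f_y(x, y) = -2*x + 2*y + 1.
  f_x(P) = 4, f_y(P) = 3 (gradient nonzero, so P is smooth).
Step 3: tangent line at P: 4·(x − -2) + 3·(y − -1) = 0.
Expanding: 4*x + 3*y + 11 = 0.


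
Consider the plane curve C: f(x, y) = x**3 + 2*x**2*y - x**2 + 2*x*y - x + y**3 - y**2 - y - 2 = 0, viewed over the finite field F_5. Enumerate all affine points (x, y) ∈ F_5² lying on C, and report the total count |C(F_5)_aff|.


Affine F_5-points: {(0, 2), (1, 1), (2, 0), (3, 3)}; count = 4.

For each of the 25 pairs (x, y) ∈ F_5², evaluate f(x, y) mod 5. Record the zeros.
  x = 0: [0↦3, 1↦2, 2↦0, 3↦3, 4↦2]  zeros at y ∈ {2}
  x = 1: [0↦2, 1↦0, 2↦2, 3↦4, 4↦2]  zeros at y ∈ {1}
  x = 2: [0↦0, 1↦1, 2↦1, 3↦1, 4↦2]  zeros at y ∈ {0}
  x = 3: [0↦3, 1↦1, 2↦3, 3↦0, 4↦3]  zeros at y ∈ {3}
  x = 4: [0↦2, 1↦1, 2↦4, 3↦2, 4↦1]  zeros at y ∈ ∅
Collecting zeros: affine points = {(0, 2), (1, 1), (2, 0), (3, 3)}.
Total count |C(F_5)_aff| = 4.


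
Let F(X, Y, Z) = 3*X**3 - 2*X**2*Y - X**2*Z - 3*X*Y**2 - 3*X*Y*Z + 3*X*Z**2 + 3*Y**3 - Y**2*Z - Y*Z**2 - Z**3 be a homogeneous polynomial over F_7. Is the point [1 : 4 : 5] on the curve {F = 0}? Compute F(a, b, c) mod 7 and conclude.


F(1,4,5) ≡ 5 (mod 7); P is NOT on the curve.

Evaluate F(1, 4, 5) term-by-term (mod 7).
  3*X**3 ↦ 3·1·1·1 = 3
  -2*X**2*Y ↦ -2·1·4·1 = -8
  -X**2*Z ↦ -1·1·1·5 = -5
  -3*X*Y**2 ↦ -3·1·16·1 = -48
  -3*X*Y*Z ↦ -3·1·4·5 = -60
  3*X*Z**2 ↦ 3·1·1·25 = 75
  3*Y**3 ↦ 3·1·64·1 = 192
  -Y**2*Z ↦ -1·1·16·5 = -80
  -Y*Z**2 ↦ -1·1·4·25 = -100
  -Z**3 ↦ -1·1·1·125 = -125
Sum: F(1, 4, 5) = (3) + (-8) + (-5) + (-48) + (-60) + (75) + (192) + (-80) + (-100) + (-125) = -156.
Reducing mod 7: -156 ≡ 5 (mod 7).
Since F(a, b, c) ≡ 5 ≠ 0 (mod 7), P does NOT lie on the curve.


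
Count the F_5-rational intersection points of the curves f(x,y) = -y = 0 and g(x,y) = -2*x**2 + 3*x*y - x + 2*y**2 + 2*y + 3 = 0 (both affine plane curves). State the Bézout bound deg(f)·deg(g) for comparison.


Common zeros: {(1, 0)}; count = 1; Bézout bound = 2.

deg(f) = 1, deg(g) = 2, so Bézout bound = 2.
Scan x ∈ F_5. For each x, list the y ∈ F_5 with f(x, y) ≡ 0 and those with g(x, y) ≡ 0 (mod 5); the common zeros in that column are the intersection.
  x = 0: f ≡ 0 at y ∈ {0}; g ≡ 0 at y ∈ {2}; common: ∅.
  x = 1: f ≡ 0 at y ∈ {0}; g ≡ 0 at y ∈ {0}; common: {0}.
  x = 2: f ≡ 0 at y ∈ {0}; g ≡ 0 at y ∈ {3}; common: ∅.
  x = 3: f ≡ 0 at y ∈ {0}; g ≡ 0 at y ∈ {1}; common: ∅.
  x = 4: f ≡ 0 at y ∈ {0}; g ≡ 0 at y ∈ {4}; common: ∅.
Collecting: common zeros = {(1, 0)}, so the count is 1.
Comparison with the Bézout bound: 1 ≤ 2 = deg(f)·deg(g), as expected for curves with no common component (the affine F_5-count falls short of the bound because intersections may lie at infinity, over extension fields, or carry multiplicity).


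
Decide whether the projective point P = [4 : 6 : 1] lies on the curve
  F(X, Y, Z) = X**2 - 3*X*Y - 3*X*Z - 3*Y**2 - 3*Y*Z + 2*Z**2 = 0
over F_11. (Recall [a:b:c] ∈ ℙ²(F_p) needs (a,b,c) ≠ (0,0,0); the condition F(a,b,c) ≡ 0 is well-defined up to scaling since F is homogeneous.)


F(4,6,1) ≡ 6 (mod 11); P is NOT on the curve.

Evaluate F(4, 6, 1) term-by-term (mod 11).
  X**2 ↦ 1·16·1·1 = 16
  -3*X*Y ↦ -3·4·6·1 = -72
  -3*X*Z ↦ -3·4·1·1 = -12
  -3*Y**2 ↦ -3·1·36·1 = -108
  -3*Y*Z ↦ -3·1·6·1 = -18
  2*Z**2 ↦ 2·1·1·1 = 2
Sum: F(4, 6, 1) = (16) + (-72) + (-12) + (-108) + (-18) + (2) = -192.
Reducing mod 11: -192 ≡ 6 (mod 11).
Since F(a, b, c) ≡ 6 ≠ 0 (mod 11), P does NOT lie on the curve.


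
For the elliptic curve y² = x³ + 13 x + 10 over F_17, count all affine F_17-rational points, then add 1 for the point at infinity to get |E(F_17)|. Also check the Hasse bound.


Affine points = {(3, 5), (3, 12), (5, 8), (5, 9), (6, 7), (6, 10), (7, 6), (7, 11), (10, 1), (10, 16), (13, 8), (13, 9), (16, 8), (16, 9)}; affine count = 14; |E(F_17)| = 15.

Discriminant check: Δ ∝ 4a³ + 27b² = 4·13³ + 27·10² = 4·2197 + 27·100 ≡ 13 (mod 17). Nonzero ⇒ E is nonsingular.
For each x ∈ F_17, compute rhs = x³ + 13·x + 10 mod 17, then count y ∈ F_17 with y² ≡ rhs.
  x = 0: rhs = 10, matching y values: none (0 points).
  x = 1: rhs = 7, matching y values: none (0 points).
  x = 2: rhs = 10, matching y values: none (0 points).
  x = 3: rhs = 8, matching y values: 5, 12 (2 points).
  x = 4: rhs = 7, matching y values: none (0 points).
  x = 5: rhs = 13, matching y values: 8, 9 (2 points).
  x = 6: rhs = 15, matching y values: 7, 10 (2 points).
  x = 7: rhs = 2, matching y values: 6, 11 (2 points).
  x = 8: rhs = 14, matching y values: none (0 points).
  x = 9: rhs = 6, matching y values: none (0 points).
  x = 10: rhs = 1, matching y values: 1, 16 (2 points).
  x = 11: rhs = 5, matching y values: none (0 points).
  x = 12: rhs = 7, matching y values: none (0 points).
  x = 13: rhs = 13, matching y values: 8, 9 (2 points).
  x = 14: rhs = 12, matching y values: none (0 points).
  x = 15: rhs = 10, matching y values: none (0 points).
  x = 16: rhs = 13, matching y values: 8, 9 (2 points).
Total affine count: 14.
Full point count |E(F_17)| = 14 + 1 = 15.
Hasse bound: |15 − (17+1)| = |-3| = 3 ≤ 2√17 ≈ 8.2462 ✓.


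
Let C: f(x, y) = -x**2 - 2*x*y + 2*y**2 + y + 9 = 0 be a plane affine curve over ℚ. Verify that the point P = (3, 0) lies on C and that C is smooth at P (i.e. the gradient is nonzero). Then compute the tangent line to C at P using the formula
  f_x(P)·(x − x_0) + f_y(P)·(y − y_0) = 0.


Tangent line at P: -6*x - 5*y + 18 = 0.

Step 1: f(3, 0) = 0, so P lies on C.
Step 2: partial derivatives
  f_x(x, y) = -2*x - 2*y, f_y(x, y) = -2*x + 4*y + 1.
  f_x(P) = -6, f_y(P) = -5 (gradient nonzero, so P is smooth).
Step 3: tangent line at P: -6·(x − 3) + -5·(y − 0) = 0.
Expanding: -6*x - 5*y + 18 = 0.


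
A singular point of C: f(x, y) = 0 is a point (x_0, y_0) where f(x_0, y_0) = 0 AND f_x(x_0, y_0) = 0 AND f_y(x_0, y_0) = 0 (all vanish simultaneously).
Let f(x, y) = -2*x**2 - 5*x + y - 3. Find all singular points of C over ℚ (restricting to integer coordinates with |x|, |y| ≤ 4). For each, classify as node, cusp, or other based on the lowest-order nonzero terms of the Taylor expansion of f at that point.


No singular points in the scanned grid; C is smooth there.

Compute partial derivatives:
  f_x = -4*x - 5.
  f_y = 1.
f_y = 1 is a nonzero constant, so f_y never vanishes: no point (x, y) can satisfy f = f_x = f_y = 0. In particular no (x, y) ∈ {−4, ..., 4}² is singular; the curve is smooth.


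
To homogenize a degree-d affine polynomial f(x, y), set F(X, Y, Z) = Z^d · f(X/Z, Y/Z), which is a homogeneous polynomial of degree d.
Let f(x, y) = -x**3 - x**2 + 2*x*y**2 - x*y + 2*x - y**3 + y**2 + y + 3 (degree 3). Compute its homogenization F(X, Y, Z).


F(X, Y, Z) = -X**3 - X**2*Z + 2*X*Y**2 - X*Y*Z + 2*X*Z**2 - Y**3 + Y**2*Z + Y*Z**2 + 3*Z**3

deg(f) = 3.
Substitute x = X/Z, y = Y/Z into f, then multiply by Z^3.
  monomial -1·x^3·y^0 ↦ -1·X^3·Y^0·Z^0.
  monomial -1·x^2·y^0 ↦ -1·X^2·Y^0·Z^1.
  monomial 2·x^1·y^2 ↦ 2·X^1·Y^2·Z^0.
  monomial -1·x^1·y^1 ↦ -1·X^1·Y^1·Z^1.
  monomial 2·x^1·y^0 ↦ 2·X^1·Y^0·Z^2.
  monomial -1·x^0·y^3 ↦ -1·X^0·Y^3·Z^0.
  monomial 1·x^0·y^2 ↦ 1·X^0·Y^2·Z^1.
  monomial 1·x^0·y^1 ↦ 1·X^0·Y^1·Z^2.
  monomial 3·x^0·y^0 ↦ 3·X^0·Y^0·Z^3.
Collecting: F(X, Y, Z) = -X**3 - X**2*Z + 2*X*Y**2 - X*Y*Z + 2*X*Z**2 - Y**3 + Y**2*Z + Y*Z**2 + 3*Z**3.


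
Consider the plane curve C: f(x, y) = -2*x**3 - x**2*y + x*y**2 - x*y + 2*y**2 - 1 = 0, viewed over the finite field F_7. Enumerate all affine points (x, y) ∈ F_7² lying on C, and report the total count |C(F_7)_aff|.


Affine F_7-points: {(0, 2), (0, 5), (2, 6), (5, 4)}; count = 4.

For each of the 49 pairs (x, y) ∈ F_7², evaluate f(x, y) mod 7. Record the zeros.
  x = 0: [0↦6, 1↦1, 2↦0, 3↦3, 4↦3, 5↦0, 6↦1]  zeros at y ∈ {2, 5}
  x = 1: [0↦4, 1↦5, 2↦5, 3↦4, 4↦2, 5↦6, 6↦2]  zeros at y ∈ ∅
  x = 2: [0↦4, 1↦2, 2↦1, 3↦1, 4↦2, 5↦4, 6↦0]  zeros at y ∈ {6}
  x = 3: [0↦1, 1↦1, 2↦4, 3↦3, 4↦5, 5↦3, 6↦4]  zeros at y ∈ ∅
  x = 4: [0↦4, 1↦4, 2↦2, 3↦5, 4↦6, 5↦5, 6↦2]  zeros at y ∈ ∅
  x = 5: [0↦1, 1↦6, 2↦4, 3↦2, 4↦0, 5↦5, 6↦3]  zeros at y ∈ {4}
  x = 6: [0↦1, 1↦2, 2↦5, 3↦3, 4↦3, 5↦5, 6↦2]  zeros at y ∈ ∅
Collecting zeros: affine points = {(0, 2), (0, 5), (2, 6), (5, 4)}.
Total count |C(F_7)_aff| = 4.


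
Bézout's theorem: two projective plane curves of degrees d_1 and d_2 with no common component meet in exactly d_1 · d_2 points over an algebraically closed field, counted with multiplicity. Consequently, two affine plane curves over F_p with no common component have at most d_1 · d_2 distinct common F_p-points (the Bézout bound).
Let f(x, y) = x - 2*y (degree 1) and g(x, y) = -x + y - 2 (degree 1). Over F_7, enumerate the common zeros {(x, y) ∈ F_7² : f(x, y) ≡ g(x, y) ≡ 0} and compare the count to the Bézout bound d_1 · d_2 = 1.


Common zeros: {(3, 5)}; count = 1; Bézout bound = 1.

deg(f) = 1, deg(g) = 1, so Bézout bound = 1.
Scan x ∈ F_7. For each x, list the y ∈ F_7 with f(x, y) ≡ 0 and those with g(x, y) ≡ 0 (mod 7); the common zeros in that column are the intersection.
  x = 0: f ≡ 0 at y ∈ {0}; g ≡ 0 at y ∈ {2}; common: ∅.
  x = 1: f ≡ 0 at y ∈ {4}; g ≡ 0 at y ∈ {3}; common: ∅.
  x = 2: f ≡ 0 at y ∈ {1}; g ≡ 0 at y ∈ {4}; common: ∅.
  x = 3: f ≡ 0 at y ∈ {5}; g ≡ 0 at y ∈ {5}; common: {5}.
  x = 4: f ≡ 0 at y ∈ {2}; g ≡ 0 at y ∈ {6}; common: ∅.
  x = 5: f ≡ 0 at y ∈ {6}; g ≡ 0 at y ∈ {0}; common: ∅.
  x = 6: f ≡ 0 at y ∈ {3}; g ≡ 0 at y ∈ {1}; common: ∅.
Collecting: common zeros = {(3, 5)}, so the count is 1.
Comparison with the Bézout bound: 1 ≤ 1 = deg(f)·deg(g), as expected for curves with no common component (the bound is attained).


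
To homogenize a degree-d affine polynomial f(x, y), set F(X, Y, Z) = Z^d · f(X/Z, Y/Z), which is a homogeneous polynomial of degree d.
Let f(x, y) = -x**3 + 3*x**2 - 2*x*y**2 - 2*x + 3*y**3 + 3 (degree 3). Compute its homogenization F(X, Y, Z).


F(X, Y, Z) = -X**3 + 3*X**2*Z - 2*X*Y**2 - 2*X*Z**2 + 3*Y**3 + 3*Z**3

deg(f) = 3.
Substitute x = X/Z, y = Y/Z into f, then multiply by Z^3.
  monomial -1·x^3·y^0 ↦ -1·X^3·Y^0·Z^0.
  monomial 3·x^2·y^0 ↦ 3·X^2·Y^0·Z^1.
  monomial -2·x^1·y^2 ↦ -2·X^1·Y^2·Z^0.
  monomial -2·x^1·y^0 ↦ -2·X^1·Y^0·Z^2.
  monomial 3·x^0·y^3 ↦ 3·X^0·Y^3·Z^0.
  monomial 3·x^0·y^0 ↦ 3·X^0·Y^0·Z^3.
Collecting: F(X, Y, Z) = -X**3 + 3*X**2*Z - 2*X*Y**2 - 2*X*Z**2 + 3*Y**3 + 3*Z**3.


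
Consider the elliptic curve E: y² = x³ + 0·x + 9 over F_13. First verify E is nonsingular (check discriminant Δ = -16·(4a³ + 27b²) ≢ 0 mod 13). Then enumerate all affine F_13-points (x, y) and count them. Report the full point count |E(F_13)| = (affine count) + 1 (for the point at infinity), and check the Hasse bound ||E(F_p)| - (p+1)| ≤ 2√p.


Affine points = {(0, 3), (0, 10), (1, 6), (1, 7), (2, 2), (2, 11), (3, 6), (3, 7), (5, 2), (5, 11), (6, 2), (6, 11), (7, 1), (7, 12), (8, 1), (8, 12), (9, 6), (9, 7), (11, 1), (11, 12)}; affine count = 20; |E(F_13)| = 21.

Discriminant check: Δ ∝ 4a³ + 27b² = 4·0³ + 27·9² = 4·0 + 27·81 ≡ 3 (mod 13). Nonzero ⇒ E is nonsingular.
For each x ∈ F_13, compute rhs = x³ + 0·x + 9 mod 13, then count y ∈ F_13 with y² ≡ rhs.
  x = 0: rhs = 9, matching y values: 3, 10 (2 points).
  x = 1: rhs = 10, matching y values: 6, 7 (2 points).
  x = 2: rhs = 4, matching y values: 2, 11 (2 points).
  x = 3: rhs = 10, matching y values: 6, 7 (2 points).
  x = 4: rhs = 8, matching y values: none (0 points).
  x = 5: rhs = 4, matching y values: 2, 11 (2 points).
  x = 6: rhs = 4, matching y values: 2, 11 (2 points).
  x = 7: rhs = 1, matching y values: 1, 12 (2 points).
  x = 8: rhs = 1, matching y values: 1, 12 (2 points).
  x = 9: rhs = 10, matching y values: 6, 7 (2 points).
  x = 10: rhs = 8, matching y values: none (0 points).
  x = 11: rhs = 1, matching y values: 1, 12 (2 points).
  x = 12: rhs = 8, matching y values: none (0 points).
Total affine count: 20.
Full point count |E(F_13)| = 20 + 1 = 21.
Hasse bound: |21 − (13+1)| = |7| = 7 ≤ 2√13 ≈ 7.2111 ✓.


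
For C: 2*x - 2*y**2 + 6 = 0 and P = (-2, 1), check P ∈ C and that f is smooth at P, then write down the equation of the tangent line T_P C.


Tangent line at P: 2*x - 4*y + 8 = 0.

Step 1: f(-2, 1) = 0, so P lies on C.
Step 2: partial derivatives
  f_x(x, y) = 2, f_y(x, y) = -4*y.
  f_x(P) = 2, f_y(P) = -4 (gradient nonzero, so P is smooth).
Step 3: tangent line at P: 2·(x − -2) + -4·(y − 1) = 0.
Expanding: 2*x - 4*y + 8 = 0.


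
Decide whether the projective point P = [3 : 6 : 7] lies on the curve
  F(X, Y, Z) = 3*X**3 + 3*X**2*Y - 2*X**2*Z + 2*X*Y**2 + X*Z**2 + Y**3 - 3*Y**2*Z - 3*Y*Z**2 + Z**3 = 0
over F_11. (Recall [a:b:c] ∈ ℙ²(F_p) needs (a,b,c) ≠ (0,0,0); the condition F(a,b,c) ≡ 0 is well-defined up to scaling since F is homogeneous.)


F(3,6,7) ≡ 6 (mod 11); P is NOT on the curve.

Evaluate F(3, 6, 7) term-by-term (mod 11).
  3*X**3 ↦ 3·27·1·1 = 81
  3*X**2*Y ↦ 3·9·6·1 = 162
  -2*X**2*Z ↦ -2·9·1·7 = -126
  2*X*Y**2 ↦ 2·3·36·1 = 216
  X*Z**2 ↦ 1·3·1·49 = 147
  Y**3 ↦ 1·1·216·1 = 216
  -3*Y**2*Z ↦ -3·1·36·7 = -756
  -3*Y*Z**2 ↦ -3·1·6·49 = -882
  Z**3 ↦ 1·1·1·343 = 343
Sum: F(3, 6, 7) = (81) + (162) + (-126) + (216) + (147) + (216) + (-756) + (-882) + (343) = -599.
Reducing mod 11: -599 ≡ 6 (mod 11).
Since F(a, b, c) ≡ 6 ≠ 0 (mod 11), P does NOT lie on the curve.


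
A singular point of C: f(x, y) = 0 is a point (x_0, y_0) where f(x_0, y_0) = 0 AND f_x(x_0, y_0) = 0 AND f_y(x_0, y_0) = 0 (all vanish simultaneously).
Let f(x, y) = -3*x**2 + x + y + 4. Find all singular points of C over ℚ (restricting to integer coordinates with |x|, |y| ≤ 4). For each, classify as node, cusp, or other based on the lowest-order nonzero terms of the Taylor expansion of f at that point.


No singular points in the scanned grid; C is smooth there.

Compute partial derivatives:
  f_x = 1 - 6*x.
  f_y = 1.
f_y = 1 is a nonzero constant, so f_y never vanishes: no point (x, y) can satisfy f = f_x = f_y = 0. In particular no (x, y) ∈ {−4, ..., 4}² is singular; the curve is smooth.


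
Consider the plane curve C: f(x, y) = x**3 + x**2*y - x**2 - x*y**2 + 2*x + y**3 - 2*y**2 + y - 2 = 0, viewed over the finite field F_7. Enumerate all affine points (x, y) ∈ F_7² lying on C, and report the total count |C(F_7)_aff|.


Affine F_7-points: {(0, 2), (1, 0), (1, 1), (1, 2), (2, 5), (3, 1), (5, 2)}; count = 7.

For each of the 49 pairs (x, y) ∈ F_7², evaluate f(x, y) mod 7. Record the zeros.
  x = 0: [0↦5, 1↦5, 2↦0, 3↦3, 4↦6, 5↦1, 6↦1]  zeros at y ∈ {2}
  x = 1: [0↦0, 1↦0, 2↦0, 3↦6, 4↦3, 5↦4, 6↦1]  zeros at y ∈ {0, 1, 2}
  x = 2: [0↦6, 1↦1, 2↦1, 3↦5, 4↦5, 5↦0, 6↦3]  zeros at y ∈ {5}
  x = 3: [0↦1, 1↦0, 2↦2, 3↦6, 4↦4, 5↦2, 6↦6]  zeros at y ∈ {1}
  x = 4: [0↦5, 1↦3, 2↦2, 3↦1, 4↦6, 5↦2, 6↦2]  zeros at y ∈ ∅
  x = 5: [0↦3, 1↦2, 2↦0, 3↦3, 4↦3, 5↦6, 6↦4]  zeros at y ∈ {2}
  x = 6: [0↦1, 1↦3, 2↦2, 3↦4, 4↦1, 5↦6, 6↦4]  zeros at y ∈ ∅
Collecting zeros: affine points = {(0, 2), (1, 0), (1, 1), (1, 2), (2, 5), (3, 1), (5, 2)}.
Total count |C(F_7)_aff| = 7.


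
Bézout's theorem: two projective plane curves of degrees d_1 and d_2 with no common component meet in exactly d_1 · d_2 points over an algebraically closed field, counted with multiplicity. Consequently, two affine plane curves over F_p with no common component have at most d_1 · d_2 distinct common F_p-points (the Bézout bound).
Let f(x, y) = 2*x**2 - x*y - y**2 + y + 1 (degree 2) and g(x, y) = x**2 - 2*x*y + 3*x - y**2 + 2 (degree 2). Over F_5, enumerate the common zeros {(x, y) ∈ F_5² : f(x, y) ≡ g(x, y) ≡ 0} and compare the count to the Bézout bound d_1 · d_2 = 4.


Common zeros: {(3, 4)}; count = 1; Bézout bound = 4.

deg(f) = 2, deg(g) = 2, so Bézout bound = 4.
Scan x ∈ F_5. For each x, list the y ∈ F_5 with f(x, y) ≡ 0 and those with g(x, y) ≡ 0 (mod 5); the common zeros in that column are the intersection.
  x = 0: f ≡ 0 at y ∈ {3}; g ≡ 0 at y ∈ ∅; common: ∅.
  x = 1: f ≡ 0 at y ∈ ∅; g ≡ 0 at y ∈ ∅; common: ∅.
  x = 2: f ≡ 0 at y ∈ ∅; g ≡ 0 at y ∈ {2, 4}; common: ∅.
  x = 3: f ≡ 0 at y ∈ {4}; g ≡ 0 at y ∈ {0, 4}; common: {4}.
  x = 4: f ≡ 0 at y ∈ {3, 4}; g ≡ 0 at y ∈ {0, 2}; common: ∅.
Collecting: common zeros = {(3, 4)}, so the count is 1.
Comparison with the Bézout bound: 1 ≤ 4 = deg(f)·deg(g), as expected for curves with no common component (the affine F_5-count falls short of the bound because intersections may lie at infinity, over extension fields, or carry multiplicity).


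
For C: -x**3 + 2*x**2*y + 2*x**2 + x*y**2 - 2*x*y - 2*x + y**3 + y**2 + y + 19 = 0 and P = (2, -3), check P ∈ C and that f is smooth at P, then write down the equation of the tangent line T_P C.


Tangent line at P: -15*x + 14*y + 72 = 0.

Step 1: f(2, -3) = 0, so P lies on C.
Step 2: partial derivatives
  f_x(x, y) = -3*x**2 + 4*x*y + 4*x + y**2 - 2*y - 2, f_y(x, y) = 2*x**2 + 2*x*y - 2*x + 3*y**2 + 2*y + 1.
  f_x(P) = -15, f_y(P) = 14 (gradient nonzero, so P is smooth).
Step 3: tangent line at P: -15·(x − 2) + 14·(y − -3) = 0.
Expanding: -15*x + 14*y + 72 = 0.
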